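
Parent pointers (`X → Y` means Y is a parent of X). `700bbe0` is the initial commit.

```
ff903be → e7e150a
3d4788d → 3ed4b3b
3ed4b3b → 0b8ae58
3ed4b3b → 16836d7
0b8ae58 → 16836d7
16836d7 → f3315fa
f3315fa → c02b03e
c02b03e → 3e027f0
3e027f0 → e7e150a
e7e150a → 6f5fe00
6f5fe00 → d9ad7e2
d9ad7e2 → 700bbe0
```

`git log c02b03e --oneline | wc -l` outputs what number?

Walking parent pointers from c02b03e: reachable set = {3e027f0, 6f5fe00, 700bbe0, c02b03e, d9ad7e2, e7e150a}.
That is 6 commits.

6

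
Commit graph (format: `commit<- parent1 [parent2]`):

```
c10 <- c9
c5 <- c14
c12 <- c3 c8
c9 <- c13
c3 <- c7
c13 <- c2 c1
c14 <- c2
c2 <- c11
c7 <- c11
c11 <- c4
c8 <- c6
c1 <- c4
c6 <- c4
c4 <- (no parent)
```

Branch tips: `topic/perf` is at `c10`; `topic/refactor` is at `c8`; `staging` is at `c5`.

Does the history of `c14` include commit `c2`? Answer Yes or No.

Ancestors of c14 (commits reachable by following parents): {c11, c14, c2, c4}.
c2 is in that set, so it is an ancestor of c14.

Yes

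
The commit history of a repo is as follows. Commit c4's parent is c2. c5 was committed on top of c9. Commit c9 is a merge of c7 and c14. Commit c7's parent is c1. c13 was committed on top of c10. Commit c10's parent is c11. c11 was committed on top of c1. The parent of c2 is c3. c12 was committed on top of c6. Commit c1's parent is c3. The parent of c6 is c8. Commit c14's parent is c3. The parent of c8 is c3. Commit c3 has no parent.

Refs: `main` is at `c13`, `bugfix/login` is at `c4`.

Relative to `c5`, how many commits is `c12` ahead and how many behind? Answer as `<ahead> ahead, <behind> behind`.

3 ahead, 5 behind

Reachable from c12: {c12, c3, c6, c8}.
Reachable from c5: {c1, c14, c3, c5, c7, c9}.
Only in c12's history (ahead): {c12, c6, c8} — 3.
Only in c5's history (behind): {c1, c14, c5, c7, c9} — 5.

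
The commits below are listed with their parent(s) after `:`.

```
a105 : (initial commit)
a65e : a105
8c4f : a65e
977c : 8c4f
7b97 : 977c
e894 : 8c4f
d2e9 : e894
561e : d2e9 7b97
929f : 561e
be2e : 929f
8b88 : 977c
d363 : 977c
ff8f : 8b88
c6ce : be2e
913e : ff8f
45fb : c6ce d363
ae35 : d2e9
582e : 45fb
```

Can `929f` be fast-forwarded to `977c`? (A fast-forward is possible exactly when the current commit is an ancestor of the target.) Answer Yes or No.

A fast-forward from 929f to 977c is possible iff 929f is an ancestor of 977c.
Ancestors of 977c: {8c4f, 977c, a105, a65e}.
929f is not among them, so fast-forward is not possible.

No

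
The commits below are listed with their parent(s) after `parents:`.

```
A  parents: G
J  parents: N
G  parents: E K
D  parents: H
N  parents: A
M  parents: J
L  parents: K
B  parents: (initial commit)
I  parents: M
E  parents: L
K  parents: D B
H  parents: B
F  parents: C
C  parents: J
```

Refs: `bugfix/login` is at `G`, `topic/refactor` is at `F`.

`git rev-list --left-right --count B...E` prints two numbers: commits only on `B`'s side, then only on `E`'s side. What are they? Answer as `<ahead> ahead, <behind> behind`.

0 ahead, 5 behind

Reachable from B: {B}.
Reachable from E: {B, D, E, H, K, L}.
Only in B's history (ahead): {} — 0.
Only in E's history (behind): {D, E, H, K, L} — 5.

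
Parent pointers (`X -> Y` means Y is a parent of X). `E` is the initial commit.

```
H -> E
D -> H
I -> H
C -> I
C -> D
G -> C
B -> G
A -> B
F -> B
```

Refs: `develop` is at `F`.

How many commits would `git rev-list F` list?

8

Walking parent pointers from F: reachable set = {B, C, D, E, F, G, H, I}.
That is 8 commits.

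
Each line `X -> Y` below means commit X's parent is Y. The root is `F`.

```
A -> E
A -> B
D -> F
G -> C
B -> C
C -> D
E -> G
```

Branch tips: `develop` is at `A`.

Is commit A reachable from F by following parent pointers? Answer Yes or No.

No

Ancestors of F: {F}.
A is not in that set, so it is not an ancestor of F.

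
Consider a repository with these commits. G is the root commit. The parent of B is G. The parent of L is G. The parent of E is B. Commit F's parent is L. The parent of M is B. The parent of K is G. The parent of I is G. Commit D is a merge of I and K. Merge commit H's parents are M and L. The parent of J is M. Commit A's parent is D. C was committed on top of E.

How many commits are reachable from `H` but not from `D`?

Reachable from H: {B, G, H, L, M}.
Reachable from D: {D, G, I, K}.
In H's history but not D's: {B, H, L, M} — 4 commits.

4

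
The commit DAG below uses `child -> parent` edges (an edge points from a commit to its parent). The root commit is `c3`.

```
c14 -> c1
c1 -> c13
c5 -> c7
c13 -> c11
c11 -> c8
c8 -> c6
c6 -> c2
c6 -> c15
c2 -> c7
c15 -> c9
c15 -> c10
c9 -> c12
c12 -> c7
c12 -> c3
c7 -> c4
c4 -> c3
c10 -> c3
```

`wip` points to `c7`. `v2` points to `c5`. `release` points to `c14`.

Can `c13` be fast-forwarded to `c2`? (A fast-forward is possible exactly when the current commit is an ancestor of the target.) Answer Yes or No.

A fast-forward from c13 to c2 is possible iff c13 is an ancestor of c2.
Ancestors of c2: {c2, c3, c4, c7}.
c13 is not among them, so fast-forward is not possible.

No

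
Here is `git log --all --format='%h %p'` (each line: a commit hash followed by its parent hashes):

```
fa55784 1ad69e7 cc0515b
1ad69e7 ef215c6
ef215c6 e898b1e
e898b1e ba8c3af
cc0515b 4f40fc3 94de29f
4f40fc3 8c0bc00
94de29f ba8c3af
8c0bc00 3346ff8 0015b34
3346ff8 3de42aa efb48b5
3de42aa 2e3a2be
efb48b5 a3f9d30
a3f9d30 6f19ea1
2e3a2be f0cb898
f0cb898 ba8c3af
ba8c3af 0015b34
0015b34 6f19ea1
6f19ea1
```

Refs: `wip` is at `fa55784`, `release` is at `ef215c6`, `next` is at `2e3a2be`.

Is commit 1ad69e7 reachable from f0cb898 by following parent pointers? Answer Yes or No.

No

Ancestors of f0cb898: {0015b34, 6f19ea1, ba8c3af, f0cb898}.
1ad69e7 is not in that set, so it is not an ancestor of f0cb898.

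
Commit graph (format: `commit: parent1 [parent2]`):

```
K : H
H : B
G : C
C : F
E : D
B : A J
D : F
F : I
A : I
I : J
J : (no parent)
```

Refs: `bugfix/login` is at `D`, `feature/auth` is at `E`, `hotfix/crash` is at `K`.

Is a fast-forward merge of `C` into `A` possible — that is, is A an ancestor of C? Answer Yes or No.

No

A fast-forward from A to C is possible iff A is an ancestor of C.
Ancestors of C: {C, F, I, J}.
A is not among them, so fast-forward is not possible.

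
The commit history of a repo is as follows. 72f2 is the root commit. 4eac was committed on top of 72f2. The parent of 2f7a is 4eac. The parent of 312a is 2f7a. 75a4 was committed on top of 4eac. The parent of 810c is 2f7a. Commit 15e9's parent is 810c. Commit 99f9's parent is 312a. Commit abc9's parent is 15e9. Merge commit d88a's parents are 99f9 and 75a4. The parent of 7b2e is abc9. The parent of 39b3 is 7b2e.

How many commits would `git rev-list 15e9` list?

5

Walking parent pointers from 15e9: reachable set = {15e9, 2f7a, 4eac, 72f2, 810c}.
That is 5 commits.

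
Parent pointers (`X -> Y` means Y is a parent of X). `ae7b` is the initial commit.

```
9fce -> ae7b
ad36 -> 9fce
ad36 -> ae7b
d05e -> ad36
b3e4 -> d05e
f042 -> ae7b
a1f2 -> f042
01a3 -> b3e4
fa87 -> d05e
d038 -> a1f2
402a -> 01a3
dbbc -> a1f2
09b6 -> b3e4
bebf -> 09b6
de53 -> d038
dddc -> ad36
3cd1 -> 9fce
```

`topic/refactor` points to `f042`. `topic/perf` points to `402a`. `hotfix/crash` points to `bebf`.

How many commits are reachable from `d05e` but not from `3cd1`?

Reachable from d05e: {9fce, ad36, ae7b, d05e}.
Reachable from 3cd1: {3cd1, 9fce, ae7b}.
In d05e's history but not 3cd1's: {ad36, d05e} — 2 commits.

2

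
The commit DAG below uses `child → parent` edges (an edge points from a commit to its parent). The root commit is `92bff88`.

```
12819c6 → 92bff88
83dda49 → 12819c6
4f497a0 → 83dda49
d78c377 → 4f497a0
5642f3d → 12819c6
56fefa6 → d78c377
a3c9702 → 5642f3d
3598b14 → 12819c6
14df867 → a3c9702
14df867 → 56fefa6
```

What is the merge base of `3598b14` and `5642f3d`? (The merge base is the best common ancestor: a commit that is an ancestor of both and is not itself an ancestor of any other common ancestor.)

12819c6

Ancestors of 3598b14: {12819c6, 3598b14, 92bff88}.
Ancestors of 5642f3d: {12819c6, 5642f3d, 92bff88}.
Common ancestors: {12819c6, 92bff88}.
Among these, 12819c6 is not an ancestor of any other common ancestor — it is the merge base.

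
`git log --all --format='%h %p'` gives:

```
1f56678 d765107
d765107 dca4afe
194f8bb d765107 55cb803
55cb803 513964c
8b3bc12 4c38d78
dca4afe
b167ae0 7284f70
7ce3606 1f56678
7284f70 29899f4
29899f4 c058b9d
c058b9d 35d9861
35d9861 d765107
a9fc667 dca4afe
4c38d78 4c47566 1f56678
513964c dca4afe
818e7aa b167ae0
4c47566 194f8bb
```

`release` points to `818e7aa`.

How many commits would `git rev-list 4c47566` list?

Walking parent pointers from 4c47566: reachable set = {194f8bb, 4c47566, 513964c, 55cb803, d765107, dca4afe}.
That is 6 commits.

6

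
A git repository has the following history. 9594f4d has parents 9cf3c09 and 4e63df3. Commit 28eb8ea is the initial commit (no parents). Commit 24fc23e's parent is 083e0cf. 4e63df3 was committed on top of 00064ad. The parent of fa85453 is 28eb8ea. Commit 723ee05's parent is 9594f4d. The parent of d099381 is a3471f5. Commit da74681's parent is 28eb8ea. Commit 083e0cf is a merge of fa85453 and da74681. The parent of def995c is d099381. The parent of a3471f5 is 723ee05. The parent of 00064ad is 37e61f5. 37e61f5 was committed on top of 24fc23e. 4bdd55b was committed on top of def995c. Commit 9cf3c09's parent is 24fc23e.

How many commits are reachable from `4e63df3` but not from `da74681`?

6

Reachable from 4e63df3: {00064ad, 083e0cf, 24fc23e, 28eb8ea, 37e61f5, 4e63df3, da74681, fa85453}.
Reachable from da74681: {28eb8ea, da74681}.
In 4e63df3's history but not da74681's: {00064ad, 083e0cf, 24fc23e, 37e61f5, 4e63df3, fa85453} — 6 commits.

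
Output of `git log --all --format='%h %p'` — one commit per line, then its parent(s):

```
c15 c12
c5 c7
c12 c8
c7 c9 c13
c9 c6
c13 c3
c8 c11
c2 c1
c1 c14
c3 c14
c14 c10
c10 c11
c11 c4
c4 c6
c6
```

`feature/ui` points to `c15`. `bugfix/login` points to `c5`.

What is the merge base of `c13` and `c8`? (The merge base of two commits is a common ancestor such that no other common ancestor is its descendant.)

c11

Ancestors of c13: {c10, c11, c13, c14, c3, c4, c6}.
Ancestors of c8: {c11, c4, c6, c8}.
Common ancestors: {c11, c4, c6}.
Among these, c11 is not an ancestor of any other common ancestor — it is the merge base.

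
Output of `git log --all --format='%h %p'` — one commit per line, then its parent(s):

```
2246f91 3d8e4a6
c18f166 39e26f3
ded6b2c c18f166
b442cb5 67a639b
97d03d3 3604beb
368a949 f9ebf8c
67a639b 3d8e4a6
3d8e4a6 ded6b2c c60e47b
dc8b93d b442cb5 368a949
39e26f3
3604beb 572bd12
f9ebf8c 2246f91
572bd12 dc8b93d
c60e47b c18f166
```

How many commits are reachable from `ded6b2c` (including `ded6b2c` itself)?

Walking parent pointers from ded6b2c: reachable set = {39e26f3, c18f166, ded6b2c}.
That is 3 commits.

3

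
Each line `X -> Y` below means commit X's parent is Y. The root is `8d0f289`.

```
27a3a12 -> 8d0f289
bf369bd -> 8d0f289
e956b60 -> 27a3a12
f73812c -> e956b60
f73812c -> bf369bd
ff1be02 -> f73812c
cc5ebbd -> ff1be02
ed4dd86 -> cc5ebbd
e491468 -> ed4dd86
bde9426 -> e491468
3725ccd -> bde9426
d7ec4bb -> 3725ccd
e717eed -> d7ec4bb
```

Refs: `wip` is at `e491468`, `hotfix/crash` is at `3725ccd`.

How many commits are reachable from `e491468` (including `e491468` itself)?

Walking parent pointers from e491468: reachable set = {27a3a12, 8d0f289, bf369bd, cc5ebbd, e491468, e956b60, ed4dd86, f73812c, ff1be02}.
That is 9 commits.

9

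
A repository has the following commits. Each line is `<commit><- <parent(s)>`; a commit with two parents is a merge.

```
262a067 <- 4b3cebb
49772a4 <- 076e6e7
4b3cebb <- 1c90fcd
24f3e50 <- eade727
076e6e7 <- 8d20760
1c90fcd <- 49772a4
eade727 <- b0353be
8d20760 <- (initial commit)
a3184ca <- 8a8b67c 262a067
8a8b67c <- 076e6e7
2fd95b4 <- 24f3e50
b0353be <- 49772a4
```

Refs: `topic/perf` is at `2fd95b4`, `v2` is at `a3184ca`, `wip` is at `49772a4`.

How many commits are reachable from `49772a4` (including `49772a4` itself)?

3

Walking parent pointers from 49772a4: reachable set = {076e6e7, 49772a4, 8d20760}.
That is 3 commits.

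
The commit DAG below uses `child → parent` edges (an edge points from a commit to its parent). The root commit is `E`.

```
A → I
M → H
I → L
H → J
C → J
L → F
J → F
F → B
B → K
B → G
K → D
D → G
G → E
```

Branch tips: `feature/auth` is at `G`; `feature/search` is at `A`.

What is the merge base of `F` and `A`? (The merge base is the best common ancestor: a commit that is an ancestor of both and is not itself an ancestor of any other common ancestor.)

Ancestors of F: {B, D, E, F, G, K}.
Ancestors of A: {A, B, D, E, F, G, I, K, L}.
Common ancestors: {B, D, E, F, G, K}.
Among these, F is not an ancestor of any other common ancestor — it is the merge base.

F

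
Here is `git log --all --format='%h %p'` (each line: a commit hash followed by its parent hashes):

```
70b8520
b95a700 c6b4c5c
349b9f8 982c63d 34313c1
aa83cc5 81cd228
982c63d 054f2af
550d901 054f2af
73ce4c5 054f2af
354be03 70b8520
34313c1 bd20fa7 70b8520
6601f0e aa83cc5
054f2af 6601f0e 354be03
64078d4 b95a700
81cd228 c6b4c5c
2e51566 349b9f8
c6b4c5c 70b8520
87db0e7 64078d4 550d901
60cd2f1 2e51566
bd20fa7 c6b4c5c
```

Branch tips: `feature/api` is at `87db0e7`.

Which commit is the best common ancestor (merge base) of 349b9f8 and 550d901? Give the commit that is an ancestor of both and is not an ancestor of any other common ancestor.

054f2af

Ancestors of 349b9f8: {054f2af, 34313c1, 349b9f8, 354be03, 6601f0e, 70b8520, 81cd228, 982c63d, aa83cc5, bd20fa7, c6b4c5c}.
Ancestors of 550d901: {054f2af, 354be03, 550d901, 6601f0e, 70b8520, 81cd228, aa83cc5, c6b4c5c}.
Common ancestors: {054f2af, 354be03, 6601f0e, 70b8520, 81cd228, aa83cc5, c6b4c5c}.
Among these, 054f2af is not an ancestor of any other common ancestor — it is the merge base.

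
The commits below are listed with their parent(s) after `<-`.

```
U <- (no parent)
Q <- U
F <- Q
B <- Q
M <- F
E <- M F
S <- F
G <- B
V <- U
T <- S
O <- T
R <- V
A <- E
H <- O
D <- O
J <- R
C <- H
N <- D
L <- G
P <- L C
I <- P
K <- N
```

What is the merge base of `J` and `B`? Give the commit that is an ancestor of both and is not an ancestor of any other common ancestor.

Ancestors of J: {J, R, U, V}.
Ancestors of B: {B, Q, U}.
Common ancestors: {U}.
The only common ancestor is U, so it is the merge base.

U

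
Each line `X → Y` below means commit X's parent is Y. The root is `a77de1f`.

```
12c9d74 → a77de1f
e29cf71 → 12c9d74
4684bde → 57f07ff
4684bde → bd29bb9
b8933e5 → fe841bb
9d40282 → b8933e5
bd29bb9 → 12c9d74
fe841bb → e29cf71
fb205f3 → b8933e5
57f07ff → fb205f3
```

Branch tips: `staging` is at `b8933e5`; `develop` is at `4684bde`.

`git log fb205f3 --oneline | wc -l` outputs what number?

Walking parent pointers from fb205f3: reachable set = {12c9d74, a77de1f, b8933e5, e29cf71, fb205f3, fe841bb}.
That is 6 commits.

6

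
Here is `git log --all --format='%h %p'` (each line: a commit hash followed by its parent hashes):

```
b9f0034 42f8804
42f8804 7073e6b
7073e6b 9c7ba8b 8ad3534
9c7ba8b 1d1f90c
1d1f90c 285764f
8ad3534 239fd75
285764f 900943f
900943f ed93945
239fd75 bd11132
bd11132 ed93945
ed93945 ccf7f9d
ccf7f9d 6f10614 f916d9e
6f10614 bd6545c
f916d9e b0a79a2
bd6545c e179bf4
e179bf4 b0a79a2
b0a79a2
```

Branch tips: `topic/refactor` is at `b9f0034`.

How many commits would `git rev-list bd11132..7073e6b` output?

7

Reachable from 7073e6b: {1d1f90c, 239fd75, 285764f, 6f10614, 7073e6b, 8ad3534, 900943f, 9c7ba8b, b0a79a2, bd11132, bd6545c, ccf7f9d, e179bf4, ed93945, f916d9e}.
Reachable from bd11132: {6f10614, b0a79a2, bd11132, bd6545c, ccf7f9d, e179bf4, ed93945, f916d9e}.
In 7073e6b's history but not bd11132's: {1d1f90c, 239fd75, 285764f, 7073e6b, 8ad3534, 900943f, 9c7ba8b} — 7 commits.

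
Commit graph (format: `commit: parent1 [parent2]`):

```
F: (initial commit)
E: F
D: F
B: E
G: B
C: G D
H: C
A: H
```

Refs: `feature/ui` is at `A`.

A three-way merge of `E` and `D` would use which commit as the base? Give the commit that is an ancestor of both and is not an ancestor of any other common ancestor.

Ancestors of E: {E, F}.
Ancestors of D: {D, F}.
Common ancestors: {F}.
The only common ancestor is F, so it is the merge base.

F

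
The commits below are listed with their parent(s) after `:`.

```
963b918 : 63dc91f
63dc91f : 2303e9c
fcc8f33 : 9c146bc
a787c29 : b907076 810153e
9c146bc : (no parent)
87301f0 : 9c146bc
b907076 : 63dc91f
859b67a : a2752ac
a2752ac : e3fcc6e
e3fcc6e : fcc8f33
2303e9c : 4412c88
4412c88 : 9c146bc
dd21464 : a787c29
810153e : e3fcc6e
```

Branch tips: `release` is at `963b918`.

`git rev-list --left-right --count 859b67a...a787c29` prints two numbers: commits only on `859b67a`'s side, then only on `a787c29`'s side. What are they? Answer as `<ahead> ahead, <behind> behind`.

2 ahead, 6 behind

Reachable from 859b67a: {859b67a, 9c146bc, a2752ac, e3fcc6e, fcc8f33}.
Reachable from a787c29: {2303e9c, 4412c88, 63dc91f, 810153e, 9c146bc, a787c29, b907076, e3fcc6e, fcc8f33}.
Only in 859b67a's history (ahead): {859b67a, a2752ac} — 2.
Only in a787c29's history (behind): {2303e9c, 4412c88, 63dc91f, 810153e, a787c29, b907076} — 6.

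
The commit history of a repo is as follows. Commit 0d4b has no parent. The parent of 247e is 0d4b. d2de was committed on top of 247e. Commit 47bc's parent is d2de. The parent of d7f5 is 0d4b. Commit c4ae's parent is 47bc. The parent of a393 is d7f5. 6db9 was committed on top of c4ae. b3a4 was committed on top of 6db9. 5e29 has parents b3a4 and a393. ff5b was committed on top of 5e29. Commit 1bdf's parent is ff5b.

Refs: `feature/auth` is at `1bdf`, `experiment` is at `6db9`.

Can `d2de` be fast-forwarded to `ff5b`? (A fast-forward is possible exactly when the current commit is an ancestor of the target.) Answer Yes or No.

Yes

A fast-forward from d2de to ff5b is possible iff d2de is an ancestor of ff5b.
Ancestors of ff5b: {0d4b, 247e, 47bc, 5e29, 6db9, a393, b3a4, c4ae, d2de, d7f5, ff5b}.
d2de is among them, so fast-forward is possible.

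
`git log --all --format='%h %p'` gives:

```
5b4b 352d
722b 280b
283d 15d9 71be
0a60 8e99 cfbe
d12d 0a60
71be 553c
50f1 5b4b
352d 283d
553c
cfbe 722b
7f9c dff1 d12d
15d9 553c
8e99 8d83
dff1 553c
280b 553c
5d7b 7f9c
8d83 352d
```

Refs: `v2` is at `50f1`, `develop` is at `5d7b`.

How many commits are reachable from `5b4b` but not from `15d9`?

4

Reachable from 5b4b: {15d9, 283d, 352d, 553c, 5b4b, 71be}.
Reachable from 15d9: {15d9, 553c}.
In 5b4b's history but not 15d9's: {283d, 352d, 5b4b, 71be} — 4 commits.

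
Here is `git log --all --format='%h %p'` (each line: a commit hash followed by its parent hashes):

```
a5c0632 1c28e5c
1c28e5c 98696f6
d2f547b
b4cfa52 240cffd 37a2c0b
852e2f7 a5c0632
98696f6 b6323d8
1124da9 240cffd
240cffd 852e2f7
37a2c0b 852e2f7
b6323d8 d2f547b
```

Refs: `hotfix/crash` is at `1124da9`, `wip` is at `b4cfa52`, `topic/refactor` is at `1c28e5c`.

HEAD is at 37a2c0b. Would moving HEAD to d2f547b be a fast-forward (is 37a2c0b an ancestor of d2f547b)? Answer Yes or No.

A fast-forward from 37a2c0b to d2f547b is possible iff 37a2c0b is an ancestor of d2f547b.
Ancestors of d2f547b: {d2f547b}.
37a2c0b is not among them, so fast-forward is not possible.

No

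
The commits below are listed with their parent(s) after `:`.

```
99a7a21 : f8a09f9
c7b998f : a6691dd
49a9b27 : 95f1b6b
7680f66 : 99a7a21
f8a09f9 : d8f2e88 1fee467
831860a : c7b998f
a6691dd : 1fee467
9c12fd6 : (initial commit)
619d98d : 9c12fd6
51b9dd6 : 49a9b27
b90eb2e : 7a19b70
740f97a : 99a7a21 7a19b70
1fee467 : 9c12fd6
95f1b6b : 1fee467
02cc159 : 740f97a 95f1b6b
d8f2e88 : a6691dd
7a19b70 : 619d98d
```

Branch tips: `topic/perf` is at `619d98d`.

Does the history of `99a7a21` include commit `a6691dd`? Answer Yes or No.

Yes

Ancestors of 99a7a21 (commits reachable by following parents): {1fee467, 99a7a21, 9c12fd6, a6691dd, d8f2e88, f8a09f9}.
a6691dd is in that set, so it is an ancestor of 99a7a21.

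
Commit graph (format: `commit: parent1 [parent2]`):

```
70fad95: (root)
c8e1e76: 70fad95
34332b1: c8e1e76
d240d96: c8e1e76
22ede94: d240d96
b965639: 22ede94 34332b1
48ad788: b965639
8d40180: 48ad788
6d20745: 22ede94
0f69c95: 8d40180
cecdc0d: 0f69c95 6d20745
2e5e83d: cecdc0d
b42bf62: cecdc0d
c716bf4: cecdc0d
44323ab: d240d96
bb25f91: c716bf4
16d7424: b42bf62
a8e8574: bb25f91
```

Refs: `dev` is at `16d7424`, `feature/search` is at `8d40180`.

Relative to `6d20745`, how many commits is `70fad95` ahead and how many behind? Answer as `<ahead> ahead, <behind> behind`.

0 ahead, 4 behind

Reachable from 70fad95: {70fad95}.
Reachable from 6d20745: {22ede94, 6d20745, 70fad95, c8e1e76, d240d96}.
Only in 70fad95's history (ahead): {} — 0.
Only in 6d20745's history (behind): {22ede94, 6d20745, c8e1e76, d240d96} — 4.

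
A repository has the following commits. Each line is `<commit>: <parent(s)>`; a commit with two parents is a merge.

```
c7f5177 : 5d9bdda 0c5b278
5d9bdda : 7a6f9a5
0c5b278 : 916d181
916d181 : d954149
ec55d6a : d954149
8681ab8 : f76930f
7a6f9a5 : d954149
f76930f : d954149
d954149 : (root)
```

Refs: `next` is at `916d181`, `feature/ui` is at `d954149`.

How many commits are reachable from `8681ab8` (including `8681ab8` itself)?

3

Walking parent pointers from 8681ab8: reachable set = {8681ab8, d954149, f76930f}.
That is 3 commits.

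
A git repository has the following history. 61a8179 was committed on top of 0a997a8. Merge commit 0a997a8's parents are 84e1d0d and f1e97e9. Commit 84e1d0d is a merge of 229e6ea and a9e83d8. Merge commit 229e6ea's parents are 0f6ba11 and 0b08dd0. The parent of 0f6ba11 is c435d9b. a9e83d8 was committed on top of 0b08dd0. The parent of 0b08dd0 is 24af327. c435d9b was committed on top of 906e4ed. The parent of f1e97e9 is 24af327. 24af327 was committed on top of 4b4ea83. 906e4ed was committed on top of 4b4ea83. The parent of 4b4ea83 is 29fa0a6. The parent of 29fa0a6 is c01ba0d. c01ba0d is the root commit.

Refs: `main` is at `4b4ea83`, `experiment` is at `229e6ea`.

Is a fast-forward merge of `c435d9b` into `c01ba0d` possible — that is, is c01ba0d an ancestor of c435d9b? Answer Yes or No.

Yes

A fast-forward from c01ba0d to c435d9b is possible iff c01ba0d is an ancestor of c435d9b.
Ancestors of c435d9b: {29fa0a6, 4b4ea83, 906e4ed, c01ba0d, c435d9b}.
c01ba0d is among them, so fast-forward is possible.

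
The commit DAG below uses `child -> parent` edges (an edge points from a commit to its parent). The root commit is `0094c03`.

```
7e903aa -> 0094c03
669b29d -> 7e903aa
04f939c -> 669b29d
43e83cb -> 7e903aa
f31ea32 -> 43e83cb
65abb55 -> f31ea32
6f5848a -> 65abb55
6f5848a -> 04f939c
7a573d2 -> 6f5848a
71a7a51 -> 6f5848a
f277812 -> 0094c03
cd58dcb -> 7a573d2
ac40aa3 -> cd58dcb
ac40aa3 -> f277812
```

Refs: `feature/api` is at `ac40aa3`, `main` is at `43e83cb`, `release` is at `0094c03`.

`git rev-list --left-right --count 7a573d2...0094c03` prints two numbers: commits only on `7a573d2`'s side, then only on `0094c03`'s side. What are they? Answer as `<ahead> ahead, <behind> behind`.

Reachable from 7a573d2: {0094c03, 04f939c, 43e83cb, 65abb55, 669b29d, 6f5848a, 7a573d2, 7e903aa, f31ea32}.
Reachable from 0094c03: {0094c03}.
Only in 7a573d2's history (ahead): {04f939c, 43e83cb, 65abb55, 669b29d, 6f5848a, 7a573d2, 7e903aa, f31ea32} — 8.
Only in 0094c03's history (behind): {} — 0.

8 ahead, 0 behind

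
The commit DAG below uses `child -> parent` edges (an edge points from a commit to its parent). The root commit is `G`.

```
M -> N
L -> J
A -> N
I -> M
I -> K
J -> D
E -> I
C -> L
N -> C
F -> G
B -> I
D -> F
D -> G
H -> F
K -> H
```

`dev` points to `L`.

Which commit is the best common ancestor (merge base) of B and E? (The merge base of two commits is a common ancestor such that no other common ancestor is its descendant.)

I

Ancestors of B: {B, C, D, F, G, H, I, J, K, L, M, N}.
Ancestors of E: {C, D, E, F, G, H, I, J, K, L, M, N}.
Common ancestors: {C, D, F, G, H, I, J, K, L, M, N}.
Among these, I is not an ancestor of any other common ancestor — it is the merge base.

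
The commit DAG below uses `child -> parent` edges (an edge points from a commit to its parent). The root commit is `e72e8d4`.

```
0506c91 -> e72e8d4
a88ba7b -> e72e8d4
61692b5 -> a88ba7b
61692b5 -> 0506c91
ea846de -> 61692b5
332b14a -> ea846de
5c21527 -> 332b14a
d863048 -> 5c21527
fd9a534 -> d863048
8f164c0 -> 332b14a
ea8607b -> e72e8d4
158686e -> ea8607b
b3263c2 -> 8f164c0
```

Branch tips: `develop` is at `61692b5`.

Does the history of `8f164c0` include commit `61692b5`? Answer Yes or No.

Ancestors of 8f164c0 (commits reachable by following parents): {0506c91, 332b14a, 61692b5, 8f164c0, a88ba7b, e72e8d4, ea846de}.
61692b5 is in that set, so it is an ancestor of 8f164c0.

Yes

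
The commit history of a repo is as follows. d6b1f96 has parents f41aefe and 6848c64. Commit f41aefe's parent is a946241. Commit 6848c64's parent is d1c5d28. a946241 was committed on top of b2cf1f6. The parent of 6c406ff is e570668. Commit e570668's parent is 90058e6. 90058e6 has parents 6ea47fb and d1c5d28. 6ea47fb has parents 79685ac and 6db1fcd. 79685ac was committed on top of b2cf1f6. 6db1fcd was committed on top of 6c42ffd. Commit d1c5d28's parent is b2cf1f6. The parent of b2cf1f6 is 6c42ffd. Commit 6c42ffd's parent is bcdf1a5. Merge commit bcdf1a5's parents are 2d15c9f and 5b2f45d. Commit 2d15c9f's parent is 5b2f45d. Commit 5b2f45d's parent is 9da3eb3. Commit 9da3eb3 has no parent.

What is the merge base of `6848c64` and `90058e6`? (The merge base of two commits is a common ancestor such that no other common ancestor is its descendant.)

Ancestors of 6848c64: {2d15c9f, 5b2f45d, 6848c64, 6c42ffd, 9da3eb3, b2cf1f6, bcdf1a5, d1c5d28}.
Ancestors of 90058e6: {2d15c9f, 5b2f45d, 6c42ffd, 6db1fcd, 6ea47fb, 79685ac, 90058e6, 9da3eb3, b2cf1f6, bcdf1a5, d1c5d28}.
Common ancestors: {2d15c9f, 5b2f45d, 6c42ffd, 9da3eb3, b2cf1f6, bcdf1a5, d1c5d28}.
Among these, d1c5d28 is not an ancestor of any other common ancestor — it is the merge base.

d1c5d28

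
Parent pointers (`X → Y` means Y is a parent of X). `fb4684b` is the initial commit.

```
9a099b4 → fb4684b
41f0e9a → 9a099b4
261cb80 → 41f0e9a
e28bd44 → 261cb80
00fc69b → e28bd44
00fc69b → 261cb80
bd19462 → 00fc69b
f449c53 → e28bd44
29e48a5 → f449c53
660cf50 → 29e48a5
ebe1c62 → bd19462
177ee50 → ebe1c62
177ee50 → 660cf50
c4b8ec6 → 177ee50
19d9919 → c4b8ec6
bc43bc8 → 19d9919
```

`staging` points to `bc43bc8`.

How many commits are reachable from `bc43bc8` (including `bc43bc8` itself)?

15

Walking parent pointers from bc43bc8: reachable set = {00fc69b, 177ee50, 19d9919, 261cb80, 29e48a5, 41f0e9a, 660cf50, 9a099b4, bc43bc8, bd19462, c4b8ec6, e28bd44, ebe1c62, f449c53, fb4684b}.
That is 15 commits.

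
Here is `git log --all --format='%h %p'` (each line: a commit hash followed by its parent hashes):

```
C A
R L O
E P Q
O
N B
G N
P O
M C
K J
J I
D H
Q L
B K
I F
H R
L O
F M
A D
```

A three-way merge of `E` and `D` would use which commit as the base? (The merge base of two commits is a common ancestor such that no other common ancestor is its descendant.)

L

Ancestors of E: {E, L, O, P, Q}.
Ancestors of D: {D, H, L, O, R}.
Common ancestors: {L, O}.
Among these, L is not an ancestor of any other common ancestor — it is the merge base.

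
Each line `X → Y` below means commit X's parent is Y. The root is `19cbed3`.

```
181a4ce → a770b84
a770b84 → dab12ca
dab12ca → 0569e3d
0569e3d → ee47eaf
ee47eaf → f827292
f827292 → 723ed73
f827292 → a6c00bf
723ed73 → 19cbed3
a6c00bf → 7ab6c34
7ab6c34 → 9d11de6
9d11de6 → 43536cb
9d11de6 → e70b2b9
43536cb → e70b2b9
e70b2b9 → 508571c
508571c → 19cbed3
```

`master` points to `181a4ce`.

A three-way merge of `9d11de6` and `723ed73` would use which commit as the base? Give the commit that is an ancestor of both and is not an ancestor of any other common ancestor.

19cbed3

Ancestors of 9d11de6: {19cbed3, 43536cb, 508571c, 9d11de6, e70b2b9}.
Ancestors of 723ed73: {19cbed3, 723ed73}.
Common ancestors: {19cbed3}.
The only common ancestor is 19cbed3, so it is the merge base.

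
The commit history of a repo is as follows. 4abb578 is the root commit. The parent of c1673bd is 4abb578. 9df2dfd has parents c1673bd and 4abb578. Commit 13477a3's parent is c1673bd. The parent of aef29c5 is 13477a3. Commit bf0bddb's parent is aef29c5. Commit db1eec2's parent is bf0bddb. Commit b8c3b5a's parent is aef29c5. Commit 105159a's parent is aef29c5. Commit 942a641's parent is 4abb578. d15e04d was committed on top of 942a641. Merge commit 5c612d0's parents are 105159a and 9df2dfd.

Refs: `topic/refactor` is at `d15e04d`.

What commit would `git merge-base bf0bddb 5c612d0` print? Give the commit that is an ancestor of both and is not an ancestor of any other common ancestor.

Ancestors of bf0bddb: {13477a3, 4abb578, aef29c5, bf0bddb, c1673bd}.
Ancestors of 5c612d0: {105159a, 13477a3, 4abb578, 5c612d0, 9df2dfd, aef29c5, c1673bd}.
Common ancestors: {13477a3, 4abb578, aef29c5, c1673bd}.
Among these, aef29c5 is not an ancestor of any other common ancestor — it is the merge base.

aef29c5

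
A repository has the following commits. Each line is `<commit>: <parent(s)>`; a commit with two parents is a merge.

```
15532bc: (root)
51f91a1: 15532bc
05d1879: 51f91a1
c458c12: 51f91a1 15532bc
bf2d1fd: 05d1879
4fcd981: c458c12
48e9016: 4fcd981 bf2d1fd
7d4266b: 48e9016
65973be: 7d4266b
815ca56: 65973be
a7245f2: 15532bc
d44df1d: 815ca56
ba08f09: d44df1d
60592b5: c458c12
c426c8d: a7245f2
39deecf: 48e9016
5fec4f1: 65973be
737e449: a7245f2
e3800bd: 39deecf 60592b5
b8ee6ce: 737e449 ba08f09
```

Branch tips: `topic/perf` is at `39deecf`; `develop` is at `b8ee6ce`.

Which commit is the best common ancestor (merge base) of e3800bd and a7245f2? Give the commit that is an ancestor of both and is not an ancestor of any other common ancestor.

Ancestors of e3800bd: {05d1879, 15532bc, 39deecf, 48e9016, 4fcd981, 51f91a1, 60592b5, bf2d1fd, c458c12, e3800bd}.
Ancestors of a7245f2: {15532bc, a7245f2}.
Common ancestors: {15532bc}.
The only common ancestor is 15532bc, so it is the merge base.

15532bc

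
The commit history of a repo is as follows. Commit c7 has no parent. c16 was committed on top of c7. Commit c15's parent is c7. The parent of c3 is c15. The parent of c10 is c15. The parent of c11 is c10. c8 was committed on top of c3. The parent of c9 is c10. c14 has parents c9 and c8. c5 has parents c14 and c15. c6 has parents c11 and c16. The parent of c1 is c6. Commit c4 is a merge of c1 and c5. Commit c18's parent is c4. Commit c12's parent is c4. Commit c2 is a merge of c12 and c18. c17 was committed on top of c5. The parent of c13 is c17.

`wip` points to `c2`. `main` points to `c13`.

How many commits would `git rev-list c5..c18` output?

6

Reachable from c18: {c1, c10, c11, c14, c15, c16, c18, c3, c4, c5, c6, c7, c8, c9}.
Reachable from c5: {c10, c14, c15, c3, c5, c7, c8, c9}.
In c18's history but not c5's: {c1, c11, c16, c18, c4, c6} — 6 commits.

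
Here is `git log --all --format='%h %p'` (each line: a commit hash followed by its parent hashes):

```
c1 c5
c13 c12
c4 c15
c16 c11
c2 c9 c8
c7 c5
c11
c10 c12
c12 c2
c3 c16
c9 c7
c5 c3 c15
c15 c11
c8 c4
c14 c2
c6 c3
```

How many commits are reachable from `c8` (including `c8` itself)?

Walking parent pointers from c8: reachable set = {c11, c15, c4, c8}.
That is 4 commits.

4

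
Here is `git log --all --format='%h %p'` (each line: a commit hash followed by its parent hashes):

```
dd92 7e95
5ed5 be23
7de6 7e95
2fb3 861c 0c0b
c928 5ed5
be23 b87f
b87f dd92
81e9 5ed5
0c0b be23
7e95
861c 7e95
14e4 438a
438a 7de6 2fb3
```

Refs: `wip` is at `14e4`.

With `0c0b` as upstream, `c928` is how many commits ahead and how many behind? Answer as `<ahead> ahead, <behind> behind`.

2 ahead, 1 behind

Reachable from c928: {5ed5, 7e95, b87f, be23, c928, dd92}.
Reachable from 0c0b: {0c0b, 7e95, b87f, be23, dd92}.
Only in c928's history (ahead): {5ed5, c928} — 2.
Only in 0c0b's history (behind): {0c0b} — 1.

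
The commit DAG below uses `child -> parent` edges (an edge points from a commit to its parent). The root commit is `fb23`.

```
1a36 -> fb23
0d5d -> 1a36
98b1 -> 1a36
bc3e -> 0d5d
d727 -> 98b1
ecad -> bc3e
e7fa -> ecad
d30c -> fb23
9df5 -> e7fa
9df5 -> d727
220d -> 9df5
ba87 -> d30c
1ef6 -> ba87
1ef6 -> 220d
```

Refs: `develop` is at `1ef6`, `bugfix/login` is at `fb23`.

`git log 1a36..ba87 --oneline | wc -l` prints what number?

Reachable from ba87: {ba87, d30c, fb23}.
Reachable from 1a36: {1a36, fb23}.
In ba87's history but not 1a36's: {ba87, d30c} — 2 commits.

2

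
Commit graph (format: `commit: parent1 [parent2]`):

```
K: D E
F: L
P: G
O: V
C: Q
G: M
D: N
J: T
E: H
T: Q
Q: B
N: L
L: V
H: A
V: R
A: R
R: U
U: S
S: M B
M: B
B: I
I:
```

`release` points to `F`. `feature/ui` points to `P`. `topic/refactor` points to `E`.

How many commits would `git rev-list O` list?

8

Walking parent pointers from O: reachable set = {B, I, M, O, R, S, U, V}.
That is 8 commits.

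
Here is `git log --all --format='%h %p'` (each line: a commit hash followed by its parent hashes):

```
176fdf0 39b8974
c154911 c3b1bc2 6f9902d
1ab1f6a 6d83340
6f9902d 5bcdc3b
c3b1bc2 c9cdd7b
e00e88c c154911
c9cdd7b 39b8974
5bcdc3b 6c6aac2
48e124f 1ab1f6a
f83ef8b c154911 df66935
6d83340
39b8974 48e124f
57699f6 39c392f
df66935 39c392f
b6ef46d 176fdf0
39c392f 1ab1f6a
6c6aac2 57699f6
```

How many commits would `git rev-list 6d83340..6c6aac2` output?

4

Reachable from 6c6aac2: {1ab1f6a, 39c392f, 57699f6, 6c6aac2, 6d83340}.
Reachable from 6d83340: {6d83340}.
In 6c6aac2's history but not 6d83340's: {1ab1f6a, 39c392f, 57699f6, 6c6aac2} — 4 commits.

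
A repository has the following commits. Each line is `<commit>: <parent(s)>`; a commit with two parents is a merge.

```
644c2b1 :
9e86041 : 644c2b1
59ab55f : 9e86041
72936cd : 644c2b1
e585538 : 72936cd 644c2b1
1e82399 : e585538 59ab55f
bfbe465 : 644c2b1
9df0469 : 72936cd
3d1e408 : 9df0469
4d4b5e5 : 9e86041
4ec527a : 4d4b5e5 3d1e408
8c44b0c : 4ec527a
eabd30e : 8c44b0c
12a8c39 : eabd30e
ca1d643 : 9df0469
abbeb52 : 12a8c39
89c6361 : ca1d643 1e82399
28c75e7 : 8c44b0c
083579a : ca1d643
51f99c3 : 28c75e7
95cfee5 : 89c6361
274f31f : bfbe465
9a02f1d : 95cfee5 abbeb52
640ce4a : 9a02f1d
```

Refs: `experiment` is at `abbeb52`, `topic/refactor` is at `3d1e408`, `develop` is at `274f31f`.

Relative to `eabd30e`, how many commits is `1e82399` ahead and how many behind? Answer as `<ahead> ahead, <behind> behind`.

Reachable from 1e82399: {1e82399, 59ab55f, 644c2b1, 72936cd, 9e86041, e585538}.
Reachable from eabd30e: {3d1e408, 4d4b5e5, 4ec527a, 644c2b1, 72936cd, 8c44b0c, 9df0469, 9e86041, eabd30e}.
Only in 1e82399's history (ahead): {1e82399, 59ab55f, e585538} — 3.
Only in eabd30e's history (behind): {3d1e408, 4d4b5e5, 4ec527a, 8c44b0c, 9df0469, eabd30e} — 6.

3 ahead, 6 behind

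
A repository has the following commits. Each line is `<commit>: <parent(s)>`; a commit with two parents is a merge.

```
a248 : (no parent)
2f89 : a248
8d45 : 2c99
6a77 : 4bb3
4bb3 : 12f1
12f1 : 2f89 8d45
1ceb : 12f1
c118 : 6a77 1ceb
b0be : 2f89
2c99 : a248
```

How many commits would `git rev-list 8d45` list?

Walking parent pointers from 8d45: reachable set = {2c99, 8d45, a248}.
That is 3 commits.

3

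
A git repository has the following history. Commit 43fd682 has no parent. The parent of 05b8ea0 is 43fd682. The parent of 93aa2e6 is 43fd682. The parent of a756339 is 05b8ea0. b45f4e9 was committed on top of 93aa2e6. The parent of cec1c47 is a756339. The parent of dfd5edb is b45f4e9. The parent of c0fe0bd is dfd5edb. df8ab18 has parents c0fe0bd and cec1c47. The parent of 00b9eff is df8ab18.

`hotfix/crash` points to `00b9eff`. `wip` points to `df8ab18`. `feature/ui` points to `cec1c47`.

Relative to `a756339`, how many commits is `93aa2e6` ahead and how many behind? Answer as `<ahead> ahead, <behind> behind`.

Reachable from 93aa2e6: {43fd682, 93aa2e6}.
Reachable from a756339: {05b8ea0, 43fd682, a756339}.
Only in 93aa2e6's history (ahead): {93aa2e6} — 1.
Only in a756339's history (behind): {05b8ea0, a756339} — 2.

1 ahead, 2 behind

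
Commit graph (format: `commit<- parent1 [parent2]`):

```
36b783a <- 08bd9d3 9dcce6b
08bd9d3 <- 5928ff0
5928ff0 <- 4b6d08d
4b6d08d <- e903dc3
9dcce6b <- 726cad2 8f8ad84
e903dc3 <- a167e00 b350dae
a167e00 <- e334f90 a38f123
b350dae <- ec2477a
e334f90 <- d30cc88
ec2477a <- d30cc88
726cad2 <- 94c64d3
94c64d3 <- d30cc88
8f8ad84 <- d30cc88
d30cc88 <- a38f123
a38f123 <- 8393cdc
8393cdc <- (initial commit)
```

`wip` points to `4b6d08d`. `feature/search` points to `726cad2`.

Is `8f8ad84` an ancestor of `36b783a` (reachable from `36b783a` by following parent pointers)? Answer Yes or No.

Ancestors of 36b783a (commits reachable by following parents): {08bd9d3, 36b783a, 4b6d08d, 5928ff0, 726cad2, 8393cdc, 8f8ad84, 94c64d3, 9dcce6b, a167e00, a38f123, b350dae, d30cc88, e334f90, e903dc3, ec2477a}.
8f8ad84 is in that set, so it is an ancestor of 36b783a.

Yes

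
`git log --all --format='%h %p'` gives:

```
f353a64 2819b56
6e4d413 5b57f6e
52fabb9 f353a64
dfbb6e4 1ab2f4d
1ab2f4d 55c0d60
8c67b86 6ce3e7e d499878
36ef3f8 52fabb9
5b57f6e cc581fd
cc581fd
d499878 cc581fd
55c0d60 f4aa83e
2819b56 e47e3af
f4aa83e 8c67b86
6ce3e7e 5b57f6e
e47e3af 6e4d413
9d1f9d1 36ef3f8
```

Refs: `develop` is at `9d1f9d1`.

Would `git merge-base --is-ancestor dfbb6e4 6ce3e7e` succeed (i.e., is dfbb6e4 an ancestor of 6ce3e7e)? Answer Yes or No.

Ancestors of 6ce3e7e: {5b57f6e, 6ce3e7e, cc581fd}.
dfbb6e4 is not in that set, so it is not an ancestor of 6ce3e7e.

No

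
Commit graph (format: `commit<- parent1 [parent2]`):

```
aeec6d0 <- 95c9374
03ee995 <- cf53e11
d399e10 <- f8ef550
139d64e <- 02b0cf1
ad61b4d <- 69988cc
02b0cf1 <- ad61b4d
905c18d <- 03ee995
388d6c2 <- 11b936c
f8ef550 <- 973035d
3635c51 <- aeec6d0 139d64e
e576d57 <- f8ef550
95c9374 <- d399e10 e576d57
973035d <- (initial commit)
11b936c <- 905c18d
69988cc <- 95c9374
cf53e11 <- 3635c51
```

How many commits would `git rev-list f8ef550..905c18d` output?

Reachable from 905c18d: {02b0cf1, 03ee995, 139d64e, 3635c51, 69988cc, 905c18d, 95c9374, 973035d, ad61b4d, aeec6d0, cf53e11, d399e10, e576d57, f8ef550}.
Reachable from f8ef550: {973035d, f8ef550}.
In 905c18d's history but not f8ef550's: {02b0cf1, 03ee995, 139d64e, 3635c51, 69988cc, 905c18d, 95c9374, ad61b4d, aeec6d0, cf53e11, d399e10, e576d57} — 12 commits.

12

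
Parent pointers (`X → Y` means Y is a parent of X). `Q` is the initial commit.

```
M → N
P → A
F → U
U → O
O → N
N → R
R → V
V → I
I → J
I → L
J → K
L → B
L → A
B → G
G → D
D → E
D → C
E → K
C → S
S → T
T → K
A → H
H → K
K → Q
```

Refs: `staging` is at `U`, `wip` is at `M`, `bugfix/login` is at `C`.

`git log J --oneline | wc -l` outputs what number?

Walking parent pointers from J: reachable set = {J, K, Q}.
That is 3 commits.

3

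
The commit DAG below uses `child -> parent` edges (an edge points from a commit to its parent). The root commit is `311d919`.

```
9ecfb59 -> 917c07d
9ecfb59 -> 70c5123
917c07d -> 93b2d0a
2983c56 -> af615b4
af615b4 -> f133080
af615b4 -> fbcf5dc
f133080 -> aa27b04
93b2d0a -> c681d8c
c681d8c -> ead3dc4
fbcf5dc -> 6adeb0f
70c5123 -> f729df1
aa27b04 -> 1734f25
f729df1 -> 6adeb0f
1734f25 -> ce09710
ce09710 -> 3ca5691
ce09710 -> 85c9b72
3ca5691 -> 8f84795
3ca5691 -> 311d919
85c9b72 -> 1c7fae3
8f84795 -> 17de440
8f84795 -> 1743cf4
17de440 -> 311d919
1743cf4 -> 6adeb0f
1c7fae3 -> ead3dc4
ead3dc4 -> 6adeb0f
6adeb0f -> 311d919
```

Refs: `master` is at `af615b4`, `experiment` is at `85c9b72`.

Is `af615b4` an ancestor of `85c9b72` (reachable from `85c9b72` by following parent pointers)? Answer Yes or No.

No

Ancestors of 85c9b72: {1c7fae3, 311d919, 6adeb0f, 85c9b72, ead3dc4}.
af615b4 is not in that set, so it is not an ancestor of 85c9b72.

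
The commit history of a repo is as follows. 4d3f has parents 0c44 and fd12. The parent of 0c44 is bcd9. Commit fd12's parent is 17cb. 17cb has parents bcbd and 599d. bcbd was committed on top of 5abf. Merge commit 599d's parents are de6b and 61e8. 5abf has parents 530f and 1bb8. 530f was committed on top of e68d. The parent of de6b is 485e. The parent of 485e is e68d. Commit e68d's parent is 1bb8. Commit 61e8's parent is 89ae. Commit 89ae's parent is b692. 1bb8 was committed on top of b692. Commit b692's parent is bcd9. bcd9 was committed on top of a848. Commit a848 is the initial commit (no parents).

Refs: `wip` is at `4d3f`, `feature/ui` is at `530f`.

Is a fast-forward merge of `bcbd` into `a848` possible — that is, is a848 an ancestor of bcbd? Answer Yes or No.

A fast-forward from a848 to bcbd is possible iff a848 is an ancestor of bcbd.
Ancestors of bcbd: {1bb8, 530f, 5abf, a848, b692, bcbd, bcd9, e68d}.
a848 is among them, so fast-forward is possible.

Yes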